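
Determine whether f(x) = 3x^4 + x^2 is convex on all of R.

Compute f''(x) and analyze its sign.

f(x) = 3x^4 + x^2
f'(x) = 12x^3 + 2x
f''(x) = 36x^2 + 2
f''(x) = 36x^2 + 2 >= 2 > 0 for all x
Therefore, f is convex on R.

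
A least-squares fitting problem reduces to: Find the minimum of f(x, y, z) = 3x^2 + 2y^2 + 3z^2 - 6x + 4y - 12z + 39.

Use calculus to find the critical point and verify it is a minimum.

f(x,y,z) = 3x^2 + 2y^2 + 3z^2 - 6x + 4y - 12z + 39
df/dx = 6x + (-6) = 0 => x = 1
df/dy = 4y + (4) = 0 => y = -1
df/dz = 6z + (-12) = 0 => z = 2
f(1,-1,2) = 3*(1)^2 + 2*(-1)^2 + 3*(2)^2 + -6*(1) + 4*(-1) + -12*(2) + 39 = 22
Hessian is diagonal with entries 6, 4, 6 > 0, confirmed minimum.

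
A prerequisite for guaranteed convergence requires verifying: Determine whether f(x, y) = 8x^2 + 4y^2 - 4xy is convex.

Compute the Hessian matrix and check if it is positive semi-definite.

f(x,y) = 8x^2 + 4y^2 - 4xy
Hessian H = [[16, -4], [-4, 8]]
trace(H) = 24, det(H) = 112
Eigenvalues: (24 +/- sqrt(128)) / 2 = 17.66, 6.343
Since both eigenvalues > 0, f is convex.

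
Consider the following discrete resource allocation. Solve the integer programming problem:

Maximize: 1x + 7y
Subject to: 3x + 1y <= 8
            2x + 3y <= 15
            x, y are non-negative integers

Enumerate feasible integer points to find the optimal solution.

Constraint 1: 3x + 1y <= 8
Constraint 2: 2x + 3y <= 15
Feasible x range (need y >= 0): 0 <= x <= min(8/3, 15/2) => x in {0, ..., 2}.
Enumerate feasible integer points row by row (the coefficient of y is 7 > 0, so for each x the largest feasible y gives the best value):
  x = 0: y <= min((8 - 3*0)/1, (15 - 2*0)/3) => y in {0, ..., 5}; best 1*0 + 7*5 = 35
  x = 1: y <= min((8 - 3*1)/1, (15 - 2*1)/3) => y in {0, ..., 4}; best 1*1 + 7*4 = 29
  x = 2: y <= min((8 - 3*2)/1, (15 - 2*2)/3) => y in {0, ..., 2}; best 1*2 + 7*2 = 16
The maximum 1x + 7y = 35 is achieved at x = 0, y = 5.
Check: 3*0 + 1*5 = 5 <= 8 and 2*0 + 3*5 = 15 <= 15.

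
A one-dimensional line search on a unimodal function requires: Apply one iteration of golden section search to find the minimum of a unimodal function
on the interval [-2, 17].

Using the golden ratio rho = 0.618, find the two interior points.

Golden section search on [-2, 17].
Golden ratio rho = 0.618 (approx).
Interior points:
  x_1 = -2 + (1-0.618)*19 = 5.2580
  x_2 = -2 + 0.618*19 = 9.7420
Compare f(x_1) and f(x_2) to determine which subinterval to keep.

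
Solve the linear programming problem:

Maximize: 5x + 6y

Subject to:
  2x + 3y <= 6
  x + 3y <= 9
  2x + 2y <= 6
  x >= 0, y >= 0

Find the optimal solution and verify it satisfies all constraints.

Feasible vertices: (0, 0), (0, 2), (3, 0)
Objective 5x + 6y at each vertex:
  (0, 0): 0
  (0, 2): 12
  (3, 0): 15
Maximum is 15 at (3, 0).
Verify constraints at (x, y) = (3, 0):
  2*3 + 3*0 = 6 <= 6 (active)
  1*3 + 3*0 = 3 <= 9
  2*3 + 2*0 = 6 <= 6 (active)
  x = 3 >= 0, y = 0 >= 0. All constraints satisfied.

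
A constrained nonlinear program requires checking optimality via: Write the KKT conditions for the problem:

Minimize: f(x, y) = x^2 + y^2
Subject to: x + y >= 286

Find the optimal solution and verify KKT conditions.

KKT conditions for min x^2 + y^2 s.t. x + y >= 286:
Stationarity: 2x = mu, 2y = mu
So x = y = mu/2.
Complementary slackness: mu*(x + y - 286) = 0
Primal feasibility: x + y >= 286; dual feasibility: mu >= 0
If mu = 0 then x = y = 0, but 0 + 0 < 286 is infeasible, so the constraint is active.
Constraint active: x + y = 2*(mu/2) = 286 => mu = 286
x = y = 143, f = 40898
Verify: stationarity 2*143 = 286 = mu; primal 143 + 143 = 286 >= 286; dual mu = 286 >= 0; complementary slackness 286*(286 - 286) = 0. All KKT conditions hold.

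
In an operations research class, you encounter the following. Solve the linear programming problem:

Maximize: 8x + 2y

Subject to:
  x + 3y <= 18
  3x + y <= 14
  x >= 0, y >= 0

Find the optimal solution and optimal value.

Feasible vertices: (0, 0), (0, 6), (3, 5), (14/3, 0)
Objective 8x + 2y at each:
  (0, 0): 0
  (0, 6): 12
  (3, 5): 34
  (14/3, 0): 112/3
Maximum is 112/3 at (14/3, 0).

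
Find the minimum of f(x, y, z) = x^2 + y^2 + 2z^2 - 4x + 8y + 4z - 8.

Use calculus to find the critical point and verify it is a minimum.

f(x,y,z) = x^2 + y^2 + 2z^2 - 4x + 8y + 4z - 8
df/dx = 2x + (-4) = 0 => x = 2
df/dy = 2y + (8) = 0 => y = -4
df/dz = 4z + (4) = 0 => z = -1
f(2,-4,-1) = 1*(2)^2 + 1*(-4)^2 + 2*(-1)^2 + -4*(2) + 8*(-4) + 4*(-1) + -8 = -30
Hessian is diagonal with entries 2, 2, 4 > 0, confirmed minimum.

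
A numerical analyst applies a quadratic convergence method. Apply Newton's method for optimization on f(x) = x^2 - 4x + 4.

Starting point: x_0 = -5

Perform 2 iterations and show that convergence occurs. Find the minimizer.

f(x) = x^2 - 4x + 4, f'(x) = 2x + (-4), f''(x) = 2
Step 1: f'(-5) = -14, x_1 = -5 - -14/2 = 2
Step 2: f'(2) = 0, x_2 = 2 (converged)
Newton's method converges in 1 step for quadratics.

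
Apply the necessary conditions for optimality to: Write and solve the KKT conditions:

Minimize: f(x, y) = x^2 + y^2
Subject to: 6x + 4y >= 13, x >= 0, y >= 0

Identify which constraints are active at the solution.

KKT conditions for min x^2 + y^2 s.t. 6x + 4y >= 13, x >= 0, y >= 0:
Stationarity: 2x = mu*6 + mu_x, 2y = mu*4 + mu_y, with mu, mu_x, mu_y >= 0
Complementary slackness: mu*(6x + 4y - 13) = 0, mu_x*x = 0, mu_y*y = 0
(0, 0) is infeasible (6*0 + 4*0 < 13), so if mu = 0 stationarity would force x = mu_x/2 >= 0, y = mu_y/2 >= 0 with mu_x*x = mu_y*y = 0, i.e. x = y = 0: contradiction. Hence mu > 0 and 6x + 4y = 13 is active.
Try x > 0, y > 0 (so mu_x = mu_y = 0): x = 6*mu/2, y = 4*mu/2
Substitute: 6*(6*mu/2) + 4*(4*mu/2) = 13
  mu*52/2 = 13 => mu = 1/2
x* = 3/2 > 0, y* = 1 > 0, consistent with mu_x = mu_y = 0.
f is convex and the constraints are linear, so this KKT point is the global minimum.
f* = 13/4
Active constraints: 6x + 4y >= 13 (holds with equality, mu = 1/2 > 0); x >= 0 and y >= 0 are inactive (mu_x = mu_y = 0).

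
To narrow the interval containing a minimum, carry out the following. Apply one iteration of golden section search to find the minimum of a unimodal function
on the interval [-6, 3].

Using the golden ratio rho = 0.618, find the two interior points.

Golden section search on [-6, 3].
Golden ratio rho = 0.618 (approx).
Interior points:
  x_1 = -6 + (1-0.618)*9 = -2.5620
  x_2 = -6 + 0.618*9 = -0.4380
Compare f(x_1) and f(x_2) to determine which subinterval to keep.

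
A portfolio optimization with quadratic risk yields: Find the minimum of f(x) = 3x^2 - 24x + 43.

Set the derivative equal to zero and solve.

f(x) = 3x^2 - 24x + 43
f'(x) = 6x + (-24) = 0
x = 24/6 = 4
f(4) = -5
Since f''(x) = 6 > 0, this is a minimum.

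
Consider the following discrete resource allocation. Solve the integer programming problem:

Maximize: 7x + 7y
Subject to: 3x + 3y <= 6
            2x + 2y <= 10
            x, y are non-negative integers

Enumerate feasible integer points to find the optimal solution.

Constraint 1: 3x + 3y <= 6
Constraint 2: 2x + 2y <= 10
Feasible x range (need y >= 0): 0 <= x <= min(6/3, 10/2) => x in {0, ..., 2}.
Enumerate feasible integer points row by row (the coefficient of y is 7 > 0, so for each x the largest feasible y gives the best value):
  x = 0: y <= min((6 - 3*0)/3, (10 - 2*0)/2) => y in {0, ..., 2}; best 7*0 + 7*2 = 14
  x = 1: y <= min((6 - 3*1)/3, (10 - 2*1)/2) => y in {0, ..., 1}; best 7*1 + 7*1 = 14
  x = 2: y <= min((6 - 3*2)/3, (10 - 2*2)/2) => y in {0}; best 7*2 + 7*0 = 14
The maximum 7x + 7y = 14 is achieved at x = 0, y = 2.
(The same value 14 is also attained at (1, 1), (2, 0).)
Check: 3*0 + 3*2 = 6 <= 6 and 2*0 + 2*2 = 4 <= 10.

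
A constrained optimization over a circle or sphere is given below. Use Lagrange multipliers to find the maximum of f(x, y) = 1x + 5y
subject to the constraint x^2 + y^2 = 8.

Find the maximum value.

Set up Lagrange conditions: grad f = lambda * grad g
  1 = 2*lambda*x
  5 = 2*lambda*y
From these: x/y = 1/5, so x = 1t, y = 5t for some t.
Substitute into constraint: (1t)^2 + (5t)^2 = 8
  t^2 * 26 = 8
  t = sqrt(8/26)
Maximum = 1*x + 5*y = (1^2 + 5^2)*t = 26 * sqrt(8/26) = sqrt(208)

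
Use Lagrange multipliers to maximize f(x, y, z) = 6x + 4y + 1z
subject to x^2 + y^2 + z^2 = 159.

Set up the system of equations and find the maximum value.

Lagrange conditions: 6 = 2*lambda*x, 4 = 2*lambda*y, 1 = 2*lambda*z
So x:6 = y:4 = z:1, i.e. x = 6t, y = 4t, z = 1t
Constraint: t^2*(6^2 + 4^2 + 1^2) = 159
  t^2 * 53 = 159  =>  t = sqrt(3)
Maximum = 6*6t + 4*4t + 1*1t = 53*sqrt(3) = sqrt(8427)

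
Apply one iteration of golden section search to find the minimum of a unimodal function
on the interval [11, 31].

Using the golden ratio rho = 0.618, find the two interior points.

Golden section search on [11, 31].
Golden ratio rho = 0.618 (approx).
Interior points:
  x_1 = 11 + (1-0.618)*20 = 18.6400
  x_2 = 11 + 0.618*20 = 23.3600
Compare f(x_1) and f(x_2) to determine which subinterval to keep.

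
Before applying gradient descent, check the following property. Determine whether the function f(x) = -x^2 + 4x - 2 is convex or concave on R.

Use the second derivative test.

f(x) = -x^2 + 4x - 2
f'(x) = -2x + 4
f''(x) = -2
Since f''(x) = -2 < 0 for all x, f is concave on R.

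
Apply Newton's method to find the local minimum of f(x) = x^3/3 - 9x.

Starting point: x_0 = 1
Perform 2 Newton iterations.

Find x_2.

f(x) = x^3/3 - 9x
f'(x) = x^2 - 9, f''(x) = 2x
Newton update: x_{n+1} = x_n - (x_n^2 - 9)/(2*x_n)
Step 1: x_0 = 1, f'=-8, f''=2, x_1 = 5
Step 2: x_1 = 5, f'=16, f''=10, x_2 = 17/5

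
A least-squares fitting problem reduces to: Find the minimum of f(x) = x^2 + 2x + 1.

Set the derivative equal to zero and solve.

f(x) = x^2 + 2x + 1
f'(x) = 2x + (2) = 0
x = -2/2 = -1
f(-1) = 0
Since f''(x) = 2 > 0, this is a minimum.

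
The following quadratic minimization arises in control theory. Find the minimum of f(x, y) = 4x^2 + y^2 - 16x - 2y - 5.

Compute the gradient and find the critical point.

f(x,y) = 4x^2 + y^2 - 16x - 2y - 5
df/dx = 8x + (-16) = 0  =>  x = 2
df/dy = 2y + (-2) = 0  =>  y = 1
f(2, 1) = 4*(2)^2 + 1*(1)^2 + -16*(2) + -2*(1) + -5 = -22
Hessian is diagonal with entries 8, 2 > 0, so this is a minimum.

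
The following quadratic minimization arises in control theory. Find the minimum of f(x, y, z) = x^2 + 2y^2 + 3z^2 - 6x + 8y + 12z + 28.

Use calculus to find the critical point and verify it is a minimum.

f(x,y,z) = x^2 + 2y^2 + 3z^2 - 6x + 8y + 12z + 28
df/dx = 2x + (-6) = 0 => x = 3
df/dy = 4y + (8) = 0 => y = -2
df/dz = 6z + (12) = 0 => z = -2
f(3,-2,-2) = 1*(3)^2 + 2*(-2)^2 + 3*(-2)^2 + -6*(3) + 8*(-2) + 12*(-2) + 28 = -1
Hessian is diagonal with entries 2, 4, 6 > 0, confirmed minimum.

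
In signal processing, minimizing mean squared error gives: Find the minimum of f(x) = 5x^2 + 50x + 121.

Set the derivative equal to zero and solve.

f(x) = 5x^2 + 50x + 121
f'(x) = 10x + (50) = 0
x = -50/10 = -5
f(-5) = -4
Since f''(x) = 10 > 0, this is a minimum.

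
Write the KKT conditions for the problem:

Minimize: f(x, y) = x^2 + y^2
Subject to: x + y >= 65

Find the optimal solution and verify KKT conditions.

KKT conditions for min x^2 + y^2 s.t. x + y >= 65:
Stationarity: 2x = mu, 2y = mu
So x = y = mu/2.
Complementary slackness: mu*(x + y - 65) = 0
Primal feasibility: x + y >= 65; dual feasibility: mu >= 0
If mu = 0 then x = y = 0, but 0 + 0 < 65 is infeasible, so the constraint is active.
Constraint active: x + y = 2*(mu/2) = 65 => mu = 65
x = y = 65/2, f = 4225/2
Verify: stationarity 2*(65/2) = 65 = mu; primal 65/2 + 65/2 = 65 >= 65; dual mu = 65 >= 0; complementary slackness 65*(65 - 65) = 0. All KKT conditions hold.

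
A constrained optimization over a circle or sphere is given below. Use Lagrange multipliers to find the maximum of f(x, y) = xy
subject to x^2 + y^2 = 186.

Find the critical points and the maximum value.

Lagrange conditions: y = 2*lambda*x and x = 2*lambda*y
If x = 0 then y = 0, violating the constraint, so x, y != 0.
Dividing: y/x = x/y => x^2 = y^2 => y = x or y = -x
Constraint: 2x^2 = 186 => x^2 = 93 => x = +/-sqrt(93)
Critical points: (sqrt(93), sqrt(93)), (-sqrt(93), -sqrt(93)), (sqrt(93), -sqrt(93)), (-sqrt(93), sqrt(93))
  y = x:  xy = x^2 = 93  at (sqrt(93), sqrt(93)) and (-sqrt(93), -sqrt(93))
  y = -x: xy = -x^2 = -93 at (sqrt(93), -sqrt(93)) and (-sqrt(93), sqrt(93))
Maximum xy = 93 at (sqrt(93), sqrt(93)) and (-sqrt(93), -sqrt(93))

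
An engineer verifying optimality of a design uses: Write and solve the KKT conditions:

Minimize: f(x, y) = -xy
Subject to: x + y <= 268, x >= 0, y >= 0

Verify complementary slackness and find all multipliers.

Problem: min -xy s.t. x + y <= 268 (multiplier lambda), x >= 0 (mu_x), y >= 0 (mu_y)
KKT stationarity: -y + lambda - mu_x = 0, -x + lambda - mu_y = 0, with lambda, mu_x, mu_y >= 0
Complementary slackness: lambda*(x + y - 268) = 0, mu_x*x = 0, mu_y*y = 0
If lambda = 0: y = -mu_x <= 0 and x = -mu_y <= 0 force x = y = 0 with f = 0; but x = y = 134 is feasible with f = -17956 < 0, so this is not the minimum. Hence lambda > 0 and x + y = 268.
Try x > 0, y > 0 (so mu_x = mu_y = 0): y = lambda, x = lambda => x = y = lambda
x + y = 268 => 2*lambda = 268 => lambda = 134
x* = y* = 134 > 0, consistent with mu_x = mu_y = 0.
(Any feasible point with x = 0 or y = 0 has f = 0 > -17956, so the minimum is not on those boundaries.)
min(-xy) = -17956 (i.e. max xy = 17956)
Multipliers: lambda = 134, mu_x = 0, mu_y = 0
Complementary slackness: lambda*(x + y - 268) = 134*(134 + 134 - 268) = 0, mu_x*x = 0*134 = 0, mu_y*y = 0*134 = 0. Satisfied.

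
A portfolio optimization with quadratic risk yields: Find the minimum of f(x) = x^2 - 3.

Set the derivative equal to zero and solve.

f(x) = x^2 - 3
f'(x) = 2x + (0) = 0
x = 0/2 = 0
f(0) = -3
Since f''(x) = 2 > 0, this is a minimum.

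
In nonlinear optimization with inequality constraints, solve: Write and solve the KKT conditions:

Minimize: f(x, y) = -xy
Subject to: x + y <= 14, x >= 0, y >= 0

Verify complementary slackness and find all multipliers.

Problem: min -xy s.t. x + y <= 14 (multiplier lambda), x >= 0 (mu_x), y >= 0 (mu_y)
KKT stationarity: -y + lambda - mu_x = 0, -x + lambda - mu_y = 0, with lambda, mu_x, mu_y >= 0
Complementary slackness: lambda*(x + y - 14) = 0, mu_x*x = 0, mu_y*y = 0
If lambda = 0: y = -mu_x <= 0 and x = -mu_y <= 0 force x = y = 0 with f = 0; but x = y = 7 is feasible with f = -49 < 0, so this is not the minimum. Hence lambda > 0 and x + y = 14.
Try x > 0, y > 0 (so mu_x = mu_y = 0): y = lambda, x = lambda => x = y = lambda
x + y = 14 => 2*lambda = 14 => lambda = 7
x* = y* = 7 > 0, consistent with mu_x = mu_y = 0.
(Any feasible point with x = 0 or y = 0 has f = 0 > -49, so the minimum is not on those boundaries.)
min(-xy) = -49 (i.e. max xy = 49)
Multipliers: lambda = 7, mu_x = 0, mu_y = 0
Complementary slackness: lambda*(x + y - 14) = 7*(7 + 7 - 14) = 0, mu_x*x = 0*7 = 0, mu_y*y = 0*7 = 0. Satisfied.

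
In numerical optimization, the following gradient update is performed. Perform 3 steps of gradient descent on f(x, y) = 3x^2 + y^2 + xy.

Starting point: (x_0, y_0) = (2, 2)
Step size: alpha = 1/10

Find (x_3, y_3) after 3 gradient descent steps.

f(x,y) = 3x^2 + y^2 + xy
grad_x = 6x + 1y, grad_y = 2y + 1x
Step 1: grad = (14, 6), (3/5, 7/5)
Step 2: grad = (5, 17/5), (1/10, 53/50)
Step 3: grad = (83/50, 111/50), (-33/500, 419/500)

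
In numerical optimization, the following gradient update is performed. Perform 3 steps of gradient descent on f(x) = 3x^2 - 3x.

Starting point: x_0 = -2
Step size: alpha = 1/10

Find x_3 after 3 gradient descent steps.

f(x) = 3x^2 - 3x, f'(x) = 6x + (-3)
Step 1: f'(-2) = -15, x_1 = -2 - 1/10 * -15 = -1/2
Step 2: f'(-1/2) = -6, x_2 = -1/2 - 1/10 * -6 = 1/10
Step 3: f'(1/10) = -12/5, x_3 = 1/10 - 1/10 * -12/5 = 17/50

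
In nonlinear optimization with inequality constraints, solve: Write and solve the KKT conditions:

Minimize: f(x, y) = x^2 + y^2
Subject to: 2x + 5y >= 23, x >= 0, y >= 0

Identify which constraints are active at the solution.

KKT conditions for min x^2 + y^2 s.t. 2x + 5y >= 23, x >= 0, y >= 0:
Stationarity: 2x = mu*2 + mu_x, 2y = mu*5 + mu_y, with mu, mu_x, mu_y >= 0
Complementary slackness: mu*(2x + 5y - 23) = 0, mu_x*x = 0, mu_y*y = 0
(0, 0) is infeasible (2*0 + 5*0 < 23), so if mu = 0 stationarity would force x = mu_x/2 >= 0, y = mu_y/2 >= 0 with mu_x*x = mu_y*y = 0, i.e. x = y = 0: contradiction. Hence mu > 0 and 2x + 5y = 23 is active.
Try x > 0, y > 0 (so mu_x = mu_y = 0): x = 2*mu/2, y = 5*mu/2
Substitute: 2*(2*mu/2) + 5*(5*mu/2) = 23
  mu*29/2 = 23 => mu = 46/29
x* = 46/29 > 0, y* = 115/29 > 0, consistent with mu_x = mu_y = 0.
f is convex and the constraints are linear, so this KKT point is the global minimum.
f* = 529/29
Active constraints: 2x + 5y >= 23 (holds with equality, mu = 46/29 > 0); x >= 0 and y >= 0 are inactive (mu_x = mu_y = 0).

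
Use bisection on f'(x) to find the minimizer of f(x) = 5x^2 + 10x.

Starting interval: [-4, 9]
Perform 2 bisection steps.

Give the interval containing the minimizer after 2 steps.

Finding critical point of f(x) = 5x^2 + 10x using bisection on f'(x) = 10x + 10.
f'(x) = 0 when x = -1.
Starting interval: [-4, 9]
Step 1: mid = 5/2, f'(mid) = 35, new interval = [-4, 5/2]
Step 2: mid = -3/4, f'(mid) = 5/2, new interval = [-4, -3/4]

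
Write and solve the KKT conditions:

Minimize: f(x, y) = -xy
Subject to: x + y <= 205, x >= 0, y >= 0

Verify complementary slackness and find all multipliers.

Problem: min -xy s.t. x + y <= 205 (multiplier lambda), x >= 0 (mu_x), y >= 0 (mu_y)
KKT stationarity: -y + lambda - mu_x = 0, -x + lambda - mu_y = 0, with lambda, mu_x, mu_y >= 0
Complementary slackness: lambda*(x + y - 205) = 0, mu_x*x = 0, mu_y*y = 0
If lambda = 0: y = -mu_x <= 0 and x = -mu_y <= 0 force x = y = 0 with f = 0; but x = y = 205/2 is feasible with f = -42025/4 < 0, so this is not the minimum. Hence lambda > 0 and x + y = 205.
Try x > 0, y > 0 (so mu_x = mu_y = 0): y = lambda, x = lambda => x = y = lambda
x + y = 205 => 2*lambda = 205 => lambda = 205/2
x* = y* = 205/2 > 0, consistent with mu_x = mu_y = 0.
(Any feasible point with x = 0 or y = 0 has f = 0 > -42025/4, so the minimum is not on those boundaries.)
min(-xy) = -42025/4 (i.e. max xy = 42025/4)
Multipliers: lambda = 205/2, mu_x = 0, mu_y = 0
Complementary slackness: lambda*(x + y - 205) = 205/2*(205/2 + 205/2 - 205) = 0, mu_x*x = 0*205/2 = 0, mu_y*y = 0*205/2 = 0. Satisfied.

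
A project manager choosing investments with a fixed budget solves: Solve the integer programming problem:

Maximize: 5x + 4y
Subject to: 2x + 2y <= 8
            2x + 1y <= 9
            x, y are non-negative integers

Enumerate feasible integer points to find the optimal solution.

Constraint 1: 2x + 2y <= 8
Constraint 2: 2x + 1y <= 9
Feasible x range (need y >= 0): 0 <= x <= min(8/2, 9/2) => x in {0, ..., 4}.
Enumerate feasible integer points row by row (the coefficient of y is 4 > 0, so for each x the largest feasible y gives the best value):
  x = 0: y <= min((8 - 2*0)/2, (9 - 2*0)/1) => y in {0, ..., 4}; best 5*0 + 4*4 = 16
  x = 1: y <= min((8 - 2*1)/2, (9 - 2*1)/1) => y in {0, ..., 3}; best 5*1 + 4*3 = 17
  x = 2: y <= min((8 - 2*2)/2, (9 - 2*2)/1) => y in {0, ..., 2}; best 5*2 + 4*2 = 18
  x = 3: y <= min((8 - 2*3)/2, (9 - 2*3)/1) => y in {0, ..., 1}; best 5*3 + 4*1 = 19
  x = 4: y <= min((8 - 2*4)/2, (9 - 2*4)/1) => y in {0}; best 5*4 + 4*0 = 20
The maximum 5x + 4y = 20 is achieved at x = 4, y = 0.
Check: 2*4 + 2*0 = 8 <= 8 and 2*4 + 1*0 = 8 <= 9.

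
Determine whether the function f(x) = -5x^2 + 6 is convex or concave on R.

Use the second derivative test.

f(x) = -5x^2 + 6
f'(x) = -10x + 0
f''(x) = -10
Since f''(x) = -10 < 0 for all x, f is concave on R.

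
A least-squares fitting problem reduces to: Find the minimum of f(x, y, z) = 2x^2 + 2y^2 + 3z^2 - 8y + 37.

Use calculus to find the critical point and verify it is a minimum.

f(x,y,z) = 2x^2 + 2y^2 + 3z^2 - 8y + 37
df/dx = 4x + (0) = 0 => x = 0
df/dy = 4y + (-8) = 0 => y = 2
df/dz = 6z + (0) = 0 => z = 0
f(0,2,0) = 2*(0)^2 + 2*(2)^2 + 3*(0)^2 + -8*(2) + 37 = 29
Hessian is diagonal with entries 4, 4, 6 > 0, confirmed minimum.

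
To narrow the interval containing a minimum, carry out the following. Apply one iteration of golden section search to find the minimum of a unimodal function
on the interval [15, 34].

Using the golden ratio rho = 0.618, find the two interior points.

Golden section search on [15, 34].
Golden ratio rho = 0.618 (approx).
Interior points:
  x_1 = 15 + (1-0.618)*19 = 22.2580
  x_2 = 15 + 0.618*19 = 26.7420
Compare f(x_1) and f(x_2) to determine which subinterval to keep.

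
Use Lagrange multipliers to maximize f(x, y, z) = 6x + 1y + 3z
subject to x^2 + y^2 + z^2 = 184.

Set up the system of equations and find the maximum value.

Lagrange conditions: 6 = 2*lambda*x, 1 = 2*lambda*y, 3 = 2*lambda*z
So x:6 = y:1 = z:3, i.e. x = 6t, y = 1t, z = 3t
Constraint: t^2*(6^2 + 1^2 + 3^2) = 184
  t^2 * 46 = 184  =>  t = sqrt(4)
Maximum = 6*6t + 1*1t + 3*3t = 46*sqrt(4) = 92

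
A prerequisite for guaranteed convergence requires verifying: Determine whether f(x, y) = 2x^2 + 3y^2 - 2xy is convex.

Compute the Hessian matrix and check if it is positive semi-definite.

f(x,y) = 2x^2 + 3y^2 - 2xy
Hessian H = [[4, -2], [-2, 6]]
trace(H) = 10, det(H) = 20
Eigenvalues: (10 +/- sqrt(20)) / 2 = 7.236, 2.764
Since both eigenvalues > 0, f is convex.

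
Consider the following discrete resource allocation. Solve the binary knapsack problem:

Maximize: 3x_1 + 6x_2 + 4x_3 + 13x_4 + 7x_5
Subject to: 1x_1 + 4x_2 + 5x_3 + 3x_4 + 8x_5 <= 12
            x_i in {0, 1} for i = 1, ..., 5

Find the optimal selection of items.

Items: item 1 (v=3, w=1), item 2 (v=6, w=4), item 3 (v=4, w=5), item 4 (v=13, w=3), item 5 (v=7, w=8)
Capacity: 12
Checking all 32 subsets (w = total weight, v = total value):
  {}: w = 0, v = 0
  {1}: w = 1, v = 3
  {2}: w = 4, v = 6
  {3}: w = 5, v = 4
  {4}: w = 3, v = 13
  {5}: w = 8, v = 7
  {1, 2}: w = 5, v = 9
  {1, 3}: w = 6, v = 7
  {1, 4}: w = 4, v = 16
  {1, 5}: w = 9, v = 10
  {2, 3}: w = 9, v = 10
  {2, 4}: w = 7, v = 19
  {2, 5}: w = 12, v = 13
  {3, 4}: w = 8, v = 17
  {3, 5}: w = 13 > 12, infeasible
  {4, 5}: w = 11, v = 20
  {1, 2, 3}: w = 10, v = 13
  {1, 2, 4}: w = 8, v = 22
  {1, 2, 5}: w = 13 > 12, infeasible
  {1, 3, 4}: w = 9, v = 20
  {1, 3, 5}: w = 14 > 12, infeasible
  {1, 4, 5}: w = 12, v = 23
  {2, 3, 4}: w = 12, v = 23
  {2, 3, 5}: w = 17 > 12, infeasible
  {2, 4, 5}: w = 15 > 12, infeasible
  {3, 4, 5}: w = 16 > 12, infeasible
  {1, 2, 3, 4}: w = 13 > 12, infeasible
  {1, 2, 3, 5}: w = 18 > 12, infeasible
  {1, 2, 4, 5}: w = 16 > 12, infeasible
  {1, 3, 4, 5}: w = 17 > 12, infeasible
  {2, 3, 4, 5}: w = 20 > 12, infeasible
  {1, 2, 3, 4, 5}: w = 21 > 12, infeasible
Best feasible subset: items [1, 4, 5]
(The same value 23 is also attained by {2, 3, 4}.)
Total weight: 12 <= 12, total value: 23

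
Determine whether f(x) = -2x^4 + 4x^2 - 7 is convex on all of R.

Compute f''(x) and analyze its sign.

f(x) = -2x^4 + 4x^2 - 7
f'(x) = -8x^3 + 8x
f''(x) = -24x^2 + 8
f''(x) = -24x^2 + 8 -> -inf as |x| -> inf
Therefore, f is not globally convex on R.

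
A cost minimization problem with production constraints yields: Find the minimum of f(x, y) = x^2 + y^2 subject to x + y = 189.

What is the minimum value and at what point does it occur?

Substitute y = 189 - x into f(x,y) = x^2 + y^2:
g(x) = x^2 + (189 - x)^2 = 2x^2 - 378x + 35721
g'(x) = 4x - 378 = 0  =>  x = 189/2
y = 189 - 189/2 = 189/2
Minimum value = (189/2)^2 + (189/2)^2 = 35721/2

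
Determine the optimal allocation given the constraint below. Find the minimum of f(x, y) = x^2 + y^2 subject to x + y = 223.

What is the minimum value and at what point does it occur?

Substitute y = 223 - x into f(x,y) = x^2 + y^2:
g(x) = x^2 + (223 - x)^2 = 2x^2 - 446x + 49729
g'(x) = 4x - 446 = 0  =>  x = 223/2
y = 223 - 223/2 = 223/2
Minimum value = (223/2)^2 + (223/2)^2 = 49729/2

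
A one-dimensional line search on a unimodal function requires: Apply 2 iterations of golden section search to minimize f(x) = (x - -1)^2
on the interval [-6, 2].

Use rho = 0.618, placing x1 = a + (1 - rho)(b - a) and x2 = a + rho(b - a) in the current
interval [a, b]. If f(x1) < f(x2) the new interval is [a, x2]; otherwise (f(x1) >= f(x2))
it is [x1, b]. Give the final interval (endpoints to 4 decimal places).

Golden section search for min of f(x) = (x - -1)^2 on [-6, 2].
Each step: x1 = a + (1 - rho)(b - a), x2 = a + rho(b - a); if f(x1) < f(x2) keep [a, x2], otherwise keep [x1, b].
Step 1: [-6.0000, 2.0000], x1=-2.9440 (f=3.7791), x2=-1.0560 (f=0.0031); f(x1) > f(x2) => keep [-2.9440, 2.0000]
Step 2: [-2.9440, 2.0000], x1=-1.0554 (f=0.0031), x2=0.1114 (f=1.2352); f(x1) < f(x2) => keep [-2.9440, 0.1114]
Final interval: [-2.9440, 0.1114]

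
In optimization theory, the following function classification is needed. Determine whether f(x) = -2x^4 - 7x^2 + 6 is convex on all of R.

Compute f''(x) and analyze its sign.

f(x) = -2x^4 - 7x^2 + 6
f'(x) = -8x^3 + -14x
f''(x) = -24x^2 + -14
f''(x) = -24x^2 + -14 <= -14 < 0 for all x
Therefore, f is concave on R.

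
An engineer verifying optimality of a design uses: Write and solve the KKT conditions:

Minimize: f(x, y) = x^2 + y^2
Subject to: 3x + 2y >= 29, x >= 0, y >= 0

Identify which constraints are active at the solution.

KKT conditions for min x^2 + y^2 s.t. 3x + 2y >= 29, x >= 0, y >= 0:
Stationarity: 2x = mu*3 + mu_x, 2y = mu*2 + mu_y, with mu, mu_x, mu_y >= 0
Complementary slackness: mu*(3x + 2y - 29) = 0, mu_x*x = 0, mu_y*y = 0
(0, 0) is infeasible (3*0 + 2*0 < 29), so if mu = 0 stationarity would force x = mu_x/2 >= 0, y = mu_y/2 >= 0 with mu_x*x = mu_y*y = 0, i.e. x = y = 0: contradiction. Hence mu > 0 and 3x + 2y = 29 is active.
Try x > 0, y > 0 (so mu_x = mu_y = 0): x = 3*mu/2, y = 2*mu/2
Substitute: 3*(3*mu/2) + 2*(2*mu/2) = 29
  mu*13/2 = 29 => mu = 58/13
x* = 87/13 > 0, y* = 58/13 > 0, consistent with mu_x = mu_y = 0.
f is convex and the constraints are linear, so this KKT point is the global minimum.
f* = 841/13
Active constraints: 3x + 2y >= 29 (holds with equality, mu = 58/13 > 0); x >= 0 and y >= 0 are inactive (mu_x = mu_y = 0).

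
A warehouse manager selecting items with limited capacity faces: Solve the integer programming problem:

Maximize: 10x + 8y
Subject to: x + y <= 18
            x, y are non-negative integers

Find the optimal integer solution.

Objective: 10x + 8y, constraint: x + y <= 18
Coefficient of x is 10 >= coefficient of y is 8, so allocate the entire budget to x.
Optimal: x = 18, y = 0, value = 180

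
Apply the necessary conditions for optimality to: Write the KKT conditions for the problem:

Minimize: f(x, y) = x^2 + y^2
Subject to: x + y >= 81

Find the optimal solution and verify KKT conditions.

KKT conditions for min x^2 + y^2 s.t. x + y >= 81:
Stationarity: 2x = mu, 2y = mu
So x = y = mu/2.
Complementary slackness: mu*(x + y - 81) = 0
Primal feasibility: x + y >= 81; dual feasibility: mu >= 0
If mu = 0 then x = y = 0, but 0 + 0 < 81 is infeasible, so the constraint is active.
Constraint active: x + y = 2*(mu/2) = 81 => mu = 81
x = y = 81/2, f = 6561/2
Verify: stationarity 2*(81/2) = 81 = mu; primal 81/2 + 81/2 = 81 >= 81; dual mu = 81 >= 0; complementary slackness 81*(81 - 81) = 0. All KKT conditions hold.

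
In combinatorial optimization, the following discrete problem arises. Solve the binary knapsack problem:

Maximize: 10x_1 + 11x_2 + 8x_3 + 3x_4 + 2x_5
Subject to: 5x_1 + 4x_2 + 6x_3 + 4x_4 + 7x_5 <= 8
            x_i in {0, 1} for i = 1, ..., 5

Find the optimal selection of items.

Items: item 1 (v=10, w=5), item 2 (v=11, w=4), item 3 (v=8, w=6), item 4 (v=3, w=4), item 5 (v=2, w=7)
Capacity: 8
Checking all 32 subsets (w = total weight, v = total value):
  {}: w = 0, v = 0
  {1}: w = 5, v = 10
  {2}: w = 4, v = 11
  {3}: w = 6, v = 8
  {4}: w = 4, v = 3
  {5}: w = 7, v = 2
  {1, 2}: w = 9 > 8, infeasible
  {1, 3}: w = 11 > 8, infeasible
  {1, 4}: w = 9 > 8, infeasible
  {1, 5}: w = 12 > 8, infeasible
  {2, 3}: w = 10 > 8, infeasible
  {2, 4}: w = 8, v = 14
  {2, 5}: w = 11 > 8, infeasible
  {3, 4}: w = 10 > 8, infeasible
  {3, 5}: w = 13 > 8, infeasible
  {4, 5}: w = 11 > 8, infeasible
  {1, 2, 3}: w = 15 > 8, infeasible
  {1, 2, 4}: w = 13 > 8, infeasible
  {1, 2, 5}: w = 16 > 8, infeasible
  {1, 3, 4}: w = 15 > 8, infeasible
  {1, 3, 5}: w = 18 > 8, infeasible
  {1, 4, 5}: w = 16 > 8, infeasible
  {2, 3, 4}: w = 14 > 8, infeasible
  {2, 3, 5}: w = 17 > 8, infeasible
  {2, 4, 5}: w = 15 > 8, infeasible
  {3, 4, 5}: w = 17 > 8, infeasible
  {1, 2, 3, 4}: w = 19 > 8, infeasible
  {1, 2, 3, 5}: w = 22 > 8, infeasible
  {1, 2, 4, 5}: w = 20 > 8, infeasible
  {1, 3, 4, 5}: w = 22 > 8, infeasible
  {2, 3, 4, 5}: w = 21 > 8, infeasible
  {1, 2, 3, 4, 5}: w = 26 > 8, infeasible
Best feasible subset: items [2, 4]
Total weight: 8 <= 8, total value: 14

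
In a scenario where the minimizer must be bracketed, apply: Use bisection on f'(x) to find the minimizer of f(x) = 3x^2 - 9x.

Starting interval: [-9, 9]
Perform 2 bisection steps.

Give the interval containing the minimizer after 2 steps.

Finding critical point of f(x) = 3x^2 - 9x using bisection on f'(x) = 6x + -9.
f'(x) = 0 when x = 3/2.
Starting interval: [-9, 9]
Step 1: mid = 0, f'(mid) = -9, new interval = [0, 9]
Step 2: mid = 9/2, f'(mid) = 18, new interval = [0, 9/2]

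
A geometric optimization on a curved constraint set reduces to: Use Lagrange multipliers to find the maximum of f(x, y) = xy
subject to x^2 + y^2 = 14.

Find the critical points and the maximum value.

Lagrange conditions: y = 2*lambda*x and x = 2*lambda*y
If x = 0 then y = 0, violating the constraint, so x, y != 0.
Dividing: y/x = x/y => x^2 = y^2 => y = x or y = -x
Constraint: 2x^2 = 14 => x^2 = 7 => x = +/-sqrt(7)
Critical points: (sqrt(7), sqrt(7)), (-sqrt(7), -sqrt(7)), (sqrt(7), -sqrt(7)), (-sqrt(7), sqrt(7))
  y = x:  xy = x^2 = 7  at (sqrt(7), sqrt(7)) and (-sqrt(7), -sqrt(7))
  y = -x: xy = -x^2 = -7 at (sqrt(7), -sqrt(7)) and (-sqrt(7), sqrt(7))
Maximum xy = 7 at (sqrt(7), sqrt(7)) and (-sqrt(7), -sqrt(7))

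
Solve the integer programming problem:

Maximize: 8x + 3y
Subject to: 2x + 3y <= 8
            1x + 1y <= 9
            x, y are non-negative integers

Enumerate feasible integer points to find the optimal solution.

Constraint 1: 2x + 3y <= 8
Constraint 2: 1x + 1y <= 9
Feasible x range (need y >= 0): 0 <= x <= min(8/2, 9/1) => x in {0, ..., 4}.
Enumerate feasible integer points row by row (the coefficient of y is 3 > 0, so for each x the largest feasible y gives the best value):
  x = 0: y <= min((8 - 2*0)/3, (9 - 1*0)/1) => y in {0, ..., 2}; best 8*0 + 3*2 = 6
  x = 1: y <= min((8 - 2*1)/3, (9 - 1*1)/1) => y in {0, ..., 2}; best 8*1 + 3*2 = 14
  x = 2: y <= min((8 - 2*2)/3, (9 - 1*2)/1) => y in {0, ..., 1}; best 8*2 + 3*1 = 19
  x = 3: y <= min((8 - 2*3)/3, (9 - 1*3)/1) => y in {0}; best 8*3 + 3*0 = 24
  x = 4: y <= min((8 - 2*4)/3, (9 - 1*4)/1) => y in {0}; best 8*4 + 3*0 = 32
The maximum 8x + 3y = 32 is achieved at x = 4, y = 0.
Check: 2*4 + 3*0 = 8 <= 8 and 1*4 + 1*0 = 4 <= 9.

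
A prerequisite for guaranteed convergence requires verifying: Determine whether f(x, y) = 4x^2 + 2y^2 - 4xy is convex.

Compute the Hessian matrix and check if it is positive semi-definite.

f(x,y) = 4x^2 + 2y^2 - 4xy
Hessian H = [[8, -4], [-4, 4]]
trace(H) = 12, det(H) = 16
Eigenvalues: (12 +/- sqrt(80)) / 2 = 10.47, 1.528
Since both eigenvalues > 0, f is convex.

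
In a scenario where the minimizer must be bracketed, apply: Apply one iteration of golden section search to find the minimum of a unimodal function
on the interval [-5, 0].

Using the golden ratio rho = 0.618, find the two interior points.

Golden section search on [-5, 0].
Golden ratio rho = 0.618 (approx).
Interior points:
  x_1 = -5 + (1-0.618)*5 = -3.0900
  x_2 = -5 + 0.618*5 = -1.9100
Compare f(x_1) and f(x_2) to determine which subinterval to keep.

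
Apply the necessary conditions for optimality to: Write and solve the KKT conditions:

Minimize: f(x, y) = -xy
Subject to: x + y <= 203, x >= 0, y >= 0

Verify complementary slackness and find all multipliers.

Problem: min -xy s.t. x + y <= 203 (multiplier lambda), x >= 0 (mu_x), y >= 0 (mu_y)
KKT stationarity: -y + lambda - mu_x = 0, -x + lambda - mu_y = 0, with lambda, mu_x, mu_y >= 0
Complementary slackness: lambda*(x + y - 203) = 0, mu_x*x = 0, mu_y*y = 0
If lambda = 0: y = -mu_x <= 0 and x = -mu_y <= 0 force x = y = 0 with f = 0; but x = y = 203/2 is feasible with f = -41209/4 < 0, so this is not the minimum. Hence lambda > 0 and x + y = 203.
Try x > 0, y > 0 (so mu_x = mu_y = 0): y = lambda, x = lambda => x = y = lambda
x + y = 203 => 2*lambda = 203 => lambda = 203/2
x* = y* = 203/2 > 0, consistent with mu_x = mu_y = 0.
(Any feasible point with x = 0 or y = 0 has f = 0 > -41209/4, so the minimum is not on those boundaries.)
min(-xy) = -41209/4 (i.e. max xy = 41209/4)
Multipliers: lambda = 203/2, mu_x = 0, mu_y = 0
Complementary slackness: lambda*(x + y - 203) = 203/2*(203/2 + 203/2 - 203) = 0, mu_x*x = 0*203/2 = 0, mu_y*y = 0*203/2 = 0. Satisfied.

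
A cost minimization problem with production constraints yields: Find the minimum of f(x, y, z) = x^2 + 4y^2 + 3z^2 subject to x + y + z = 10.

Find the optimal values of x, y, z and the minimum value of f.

Using Lagrange multipliers on f = x^2 + 4y^2 + 3z^2 with constraint x + y + z = 10:
Conditions: 2*1*x = lambda, 2*4*y = lambda, 2*3*z = lambda
So x = lambda/2, y = lambda/8, z = lambda/6
Substituting into constraint: lambda * (19/24) = 10
lambda = 240/19
x = 120/19, y = 30/19, z = 40/19
Minimum value = 1200/19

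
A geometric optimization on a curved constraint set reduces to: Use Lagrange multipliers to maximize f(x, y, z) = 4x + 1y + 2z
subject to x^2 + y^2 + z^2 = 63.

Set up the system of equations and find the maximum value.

Lagrange conditions: 4 = 2*lambda*x, 1 = 2*lambda*y, 2 = 2*lambda*z
So x:4 = y:1 = z:2, i.e. x = 4t, y = 1t, z = 2t
Constraint: t^2*(4^2 + 1^2 + 2^2) = 63
  t^2 * 21 = 63  =>  t = sqrt(3)
Maximum = 4*4t + 1*1t + 2*2t = 21*sqrt(3) = sqrt(1323)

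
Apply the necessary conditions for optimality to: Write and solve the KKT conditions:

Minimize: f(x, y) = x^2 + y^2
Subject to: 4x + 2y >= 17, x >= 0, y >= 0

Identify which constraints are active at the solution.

KKT conditions for min x^2 + y^2 s.t. 4x + 2y >= 17, x >= 0, y >= 0:
Stationarity: 2x = mu*4 + mu_x, 2y = mu*2 + mu_y, with mu, mu_x, mu_y >= 0
Complementary slackness: mu*(4x + 2y - 17) = 0, mu_x*x = 0, mu_y*y = 0
(0, 0) is infeasible (4*0 + 2*0 < 17), so if mu = 0 stationarity would force x = mu_x/2 >= 0, y = mu_y/2 >= 0 with mu_x*x = mu_y*y = 0, i.e. x = y = 0: contradiction. Hence mu > 0 and 4x + 2y = 17 is active.
Try x > 0, y > 0 (so mu_x = mu_y = 0): x = 4*mu/2, y = 2*mu/2
Substitute: 4*(4*mu/2) + 2*(2*mu/2) = 17
  mu*20/2 = 17 => mu = 17/10
x* = 17/5 > 0, y* = 17/10 > 0, consistent with mu_x = mu_y = 0.
f is convex and the constraints are linear, so this KKT point is the global minimum.
f* = 289/20
Active constraints: 4x + 2y >= 17 (holds with equality, mu = 17/10 > 0); x >= 0 and y >= 0 are inactive (mu_x = mu_y = 0).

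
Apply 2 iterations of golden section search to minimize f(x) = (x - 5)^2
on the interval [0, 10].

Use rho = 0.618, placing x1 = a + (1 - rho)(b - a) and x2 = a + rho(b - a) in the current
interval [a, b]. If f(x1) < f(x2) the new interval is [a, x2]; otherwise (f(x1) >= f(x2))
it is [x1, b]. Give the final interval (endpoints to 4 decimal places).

Golden section search for min of f(x) = (x - 5)^2 on [0, 10].
Each step: x1 = a + (1 - rho)(b - a), x2 = a + rho(b - a); if f(x1) < f(x2) keep [a, x2], otherwise keep [x1, b].
Step 1: [0.0000, 10.0000], x1=3.8200 (f=1.3924), x2=6.1800 (f=1.3924); f(x1) = f(x2) (tie, not '<') => keep [3.8200, 10.0000]
Step 2: [3.8200, 10.0000], x1=6.1808 (f=1.3942), x2=7.6392 (f=6.9656); f(x1) < f(x2) => keep [3.8200, 7.6392]
Final interval: [3.8200, 7.6392]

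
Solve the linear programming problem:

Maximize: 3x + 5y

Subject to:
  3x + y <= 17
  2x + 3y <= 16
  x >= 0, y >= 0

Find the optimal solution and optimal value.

Feasible vertices: (0, 0), (0, 16/3), (5, 2), (17/3, 0)
Objective 3x + 5y at each:
  (0, 0): 0
  (0, 16/3): 80/3
  (5, 2): 25
  (17/3, 0): 17
Maximum is 80/3 at (0, 16/3).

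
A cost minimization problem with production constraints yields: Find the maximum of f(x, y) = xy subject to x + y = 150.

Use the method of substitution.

Substitute y = 150 - x into f(x,y) = xy:
g(x) = x(150 - x) = 150x - x^2
g'(x) = 150 - 2x = 0  =>  x = 75
y = 150 - 75 = 75
Maximum value = 75 * 75 = 5625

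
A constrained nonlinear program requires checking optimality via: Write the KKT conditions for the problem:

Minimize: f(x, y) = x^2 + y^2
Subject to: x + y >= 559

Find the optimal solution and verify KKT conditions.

KKT conditions for min x^2 + y^2 s.t. x + y >= 559:
Stationarity: 2x = mu, 2y = mu
So x = y = mu/2.
Complementary slackness: mu*(x + y - 559) = 0
Primal feasibility: x + y >= 559; dual feasibility: mu >= 0
If mu = 0 then x = y = 0, but 0 + 0 < 559 is infeasible, so the constraint is active.
Constraint active: x + y = 2*(mu/2) = 559 => mu = 559
x = y = 559/2, f = 312481/2
Verify: stationarity 2*(559/2) = 559 = mu; primal 559/2 + 559/2 = 559 >= 559; dual mu = 559 >= 0; complementary slackness 559*(559 - 559) = 0. All KKT conditions hold.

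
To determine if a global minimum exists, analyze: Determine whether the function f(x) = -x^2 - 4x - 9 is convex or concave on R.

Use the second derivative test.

f(x) = -x^2 - 4x - 9
f'(x) = -2x - 4
f''(x) = -2
Since f''(x) = -2 < 0 for all x, f is concave on R.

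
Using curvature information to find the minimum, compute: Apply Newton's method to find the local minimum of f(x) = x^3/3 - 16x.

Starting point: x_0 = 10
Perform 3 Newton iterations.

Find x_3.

f(x) = x^3/3 - 16x
f'(x) = x^2 - 16, f''(x) = 2x
Newton update: x_{n+1} = x_n - (x_n^2 - 16)/(2*x_n)
Step 1: x_0 = 10, f'=84, f''=20, x_1 = 29/5
Step 2: x_1 = 29/5, f'=441/25, f''=58/5, x_2 = 1241/290
Step 3: x_2 = 1241/290, f'=194481/84100, f''=1241/145, x_3 = 2885681/719780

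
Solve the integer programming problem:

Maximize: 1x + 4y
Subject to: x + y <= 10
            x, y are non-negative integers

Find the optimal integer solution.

Objective: 1x + 4y, constraint: x + y <= 10
Coefficient of y is 4 > coefficient of x is 1, so allocate the entire budget to y.
Optimal: x = 0, y = 10, value = 40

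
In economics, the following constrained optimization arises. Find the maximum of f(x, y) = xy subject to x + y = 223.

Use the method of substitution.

Substitute y = 223 - x into f(x,y) = xy:
g(x) = x(223 - x) = 223x - x^2
g'(x) = 223 - 2x = 0  =>  x = 223/2
y = 223 - 223/2 = 223/2
Maximum value = (223/2) * (223/2) = 49729/4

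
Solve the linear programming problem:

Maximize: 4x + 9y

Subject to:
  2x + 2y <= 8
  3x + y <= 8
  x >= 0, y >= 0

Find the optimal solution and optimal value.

Feasible vertices: (0, 0), (0, 4), (2, 2), (8/3, 0)
Objective 4x + 9y at each:
  (0, 0): 0
  (0, 4): 36
  (2, 2): 26
  (8/3, 0): 32/3
Maximum is 36 at (0, 4).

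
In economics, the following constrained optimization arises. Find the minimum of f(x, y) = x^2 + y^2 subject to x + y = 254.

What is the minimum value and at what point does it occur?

Substitute y = 254 - x into f(x,y) = x^2 + y^2:
g(x) = x^2 + (254 - x)^2 = 2x^2 - 508x + 64516
g'(x) = 4x - 508 = 0  =>  x = 127
y = 254 - 127 = 127
Minimum value = 127^2 + 127^2 = 32258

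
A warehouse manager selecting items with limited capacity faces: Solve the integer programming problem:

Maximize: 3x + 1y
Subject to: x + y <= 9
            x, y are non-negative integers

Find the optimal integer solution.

Objective: 3x + 1y, constraint: x + y <= 9
Coefficient of x is 3 >= coefficient of y is 1, so allocate the entire budget to x.
Optimal: x = 9, y = 0, value = 27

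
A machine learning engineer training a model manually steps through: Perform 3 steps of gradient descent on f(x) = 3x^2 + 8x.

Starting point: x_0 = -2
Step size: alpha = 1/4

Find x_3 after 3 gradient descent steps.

f(x) = 3x^2 + 8x, f'(x) = 6x + (8)
Step 1: f'(-2) = -4, x_1 = -2 - 1/4 * -4 = -1
Step 2: f'(-1) = 2, x_2 = -1 - 1/4 * 2 = -3/2
Step 3: f'(-3/2) = -1, x_3 = -3/2 - 1/4 * -1 = -5/4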